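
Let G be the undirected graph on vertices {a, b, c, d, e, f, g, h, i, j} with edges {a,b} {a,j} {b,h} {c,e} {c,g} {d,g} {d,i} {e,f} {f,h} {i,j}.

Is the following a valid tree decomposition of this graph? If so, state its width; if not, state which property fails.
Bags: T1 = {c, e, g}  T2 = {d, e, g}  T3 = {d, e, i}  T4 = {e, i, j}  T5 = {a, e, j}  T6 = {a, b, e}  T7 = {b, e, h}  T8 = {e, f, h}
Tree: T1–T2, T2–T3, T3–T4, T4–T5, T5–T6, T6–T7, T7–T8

Checking the three conditions: (i) the bags cover all of {a, b, c, d, e, f, g, h, i, j}; (ii) for each edge, some bag contains both endpoints; (iii) the bags containing any fixed vertex form a subtree. All hold, so the decomposition is valid with width 3 − 1 = 2.

Yes; width 2.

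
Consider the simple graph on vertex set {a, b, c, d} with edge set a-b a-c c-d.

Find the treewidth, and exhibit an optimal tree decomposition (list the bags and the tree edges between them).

Every bag has size at most 2, so the width is 2 − 1 = 1 and tw(G) ≤ 1. Any graph with an edge has treewidth ≥ 1, and G has the edge c–d. Therefore the treewidth is 1.

Treewidth 1.
One optimal decomposition is:
Bags: B1 = {c, d}  B2 = {a, c}  B3 = {a, b}
Tree: B1–B2, B2–B3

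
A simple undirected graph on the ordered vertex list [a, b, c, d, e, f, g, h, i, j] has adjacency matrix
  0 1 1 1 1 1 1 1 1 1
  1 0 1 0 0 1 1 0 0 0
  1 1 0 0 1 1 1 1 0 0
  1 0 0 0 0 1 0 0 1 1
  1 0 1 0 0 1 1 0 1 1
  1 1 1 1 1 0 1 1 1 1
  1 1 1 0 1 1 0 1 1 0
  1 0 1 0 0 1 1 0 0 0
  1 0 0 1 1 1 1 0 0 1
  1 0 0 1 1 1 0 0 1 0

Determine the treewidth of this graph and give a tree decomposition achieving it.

Treewidth 4.
Bags: B1 = {a, c, e, f, g}  B2 = {a, e, f, g, i}  B3 = {a, e, f, i, j}  B4 = {a, b, c, f, g}  B5 = {a, c, f, g, h}  B6 = {a, d, f, i, j}
Tree: B1–B2, B2–B3, B1–B4, B1–B5, B3–B6

Each bag holds 5 vertices, so the decomposition has width 4, which upper-bounds the treewidth. On the other hand G contains the 5-clique {a, d, f, i, j}. A clique must lie in a single bag of any decomposition, so no decomposition can have width below 4. The upper and lower bounds meet at 4, so that is the treewidth.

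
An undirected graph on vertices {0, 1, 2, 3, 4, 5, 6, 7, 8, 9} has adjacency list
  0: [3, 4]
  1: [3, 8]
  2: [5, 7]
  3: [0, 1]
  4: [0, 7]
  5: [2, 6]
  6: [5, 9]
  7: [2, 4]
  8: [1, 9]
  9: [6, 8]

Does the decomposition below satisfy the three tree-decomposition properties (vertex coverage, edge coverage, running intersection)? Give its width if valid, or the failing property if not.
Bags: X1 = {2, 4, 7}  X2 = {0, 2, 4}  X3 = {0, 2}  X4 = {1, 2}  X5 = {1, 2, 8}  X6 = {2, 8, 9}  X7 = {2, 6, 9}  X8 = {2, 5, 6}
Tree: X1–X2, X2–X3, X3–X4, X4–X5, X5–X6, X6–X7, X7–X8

No — vertex 3 appears in no bag.

A tree decomposition must satisfy three properties: every vertex lies in some bag; for every edge, both endpoints lie together in some bag; and for every vertex, the bags containing it form a connected subtree. Here vertex 3 appears in no bag, so the decomposition is invalid.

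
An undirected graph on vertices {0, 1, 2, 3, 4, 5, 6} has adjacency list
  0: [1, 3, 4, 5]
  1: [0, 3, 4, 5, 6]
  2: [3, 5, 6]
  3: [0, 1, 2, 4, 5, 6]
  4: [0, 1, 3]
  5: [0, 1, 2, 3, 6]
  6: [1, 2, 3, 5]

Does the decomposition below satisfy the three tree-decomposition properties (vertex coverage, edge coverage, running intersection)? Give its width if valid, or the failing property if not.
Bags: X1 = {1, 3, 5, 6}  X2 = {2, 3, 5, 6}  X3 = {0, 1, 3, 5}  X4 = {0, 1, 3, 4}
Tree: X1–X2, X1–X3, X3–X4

Yes; width 3.

Every vertex of G appears in some bag (union = {0, 1, 2, 3, 4, 5, 6}); every edge is covered by a bag; and for each vertex v the set of bags containing v is connected in the bag tree. The decomposition is therefore valid. The largest bag has 4 vertices, so the width is 3.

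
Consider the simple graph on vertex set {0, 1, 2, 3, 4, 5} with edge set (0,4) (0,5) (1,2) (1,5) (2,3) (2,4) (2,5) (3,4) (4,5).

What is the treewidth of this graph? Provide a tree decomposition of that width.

Treewidth 2.
Bags: B1 = {2, 3, 4}  B2 = {2, 4, 5}  B3 = {0, 4, 5}  B4 = {1, 2, 5}
Tree: B1–B2, B2–B3, B2–B4

Every bag has size at most 3, so the width is 3 − 1 = 2 and tw(G) ≤ 2. For the lower bound, the 3 vertices {0, 4, 5} are pairwise adjacent, and any tree decomposition puts a clique entirely inside one bag — forcing width ≥ 2. The upper and lower bounds meet at 2, so that is the treewidth.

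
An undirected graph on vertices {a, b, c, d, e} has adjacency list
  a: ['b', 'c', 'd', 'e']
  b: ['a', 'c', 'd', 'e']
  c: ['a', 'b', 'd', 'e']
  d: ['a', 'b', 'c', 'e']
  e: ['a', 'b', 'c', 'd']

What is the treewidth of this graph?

A width-4 tree decomposition is:
Bags: B1 = {a, b, c, d, e}
Tree: (single bag)
A single bag containing all 5 vertices is trivially a valid decomposition of width 4. For the lower bound, the 5 vertices {a, b, c, d, e} are pairwise adjacent, and any tree decomposition puts a clique entirely inside one bag — forcing width ≥ 4. Combining the bounds, tw(G) = 4.

4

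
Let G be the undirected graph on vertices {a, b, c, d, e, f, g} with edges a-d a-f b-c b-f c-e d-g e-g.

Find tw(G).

2

A width-2 tree decomposition is:
Bags: B1 = {a, b, f}  B2 = {a, b, c}  B3 = {a, c, e}  B4 = {a, e, g}  B5 = {a, d, g}
Tree: B1–B2, B2–B3, B3–B4, B4–B5
Every bag has size at most 3, so the width is 3 − 1 = 2 and tw(G) ≤ 2. Since a–f–b–c–e–g–d–a is a cycle in G, G is not acyclic. Forests are exactly the graphs of treewidth ≤ 1, so tw(G) ≥ 2. Therefore the treewidth is 2.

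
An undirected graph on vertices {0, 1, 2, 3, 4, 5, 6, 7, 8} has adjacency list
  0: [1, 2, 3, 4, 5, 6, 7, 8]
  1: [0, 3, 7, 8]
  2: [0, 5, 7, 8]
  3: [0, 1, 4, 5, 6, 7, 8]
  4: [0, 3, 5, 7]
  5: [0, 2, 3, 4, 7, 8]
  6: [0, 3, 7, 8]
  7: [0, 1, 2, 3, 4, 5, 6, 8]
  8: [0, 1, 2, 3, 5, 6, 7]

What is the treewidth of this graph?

4

A width-4 tree decomposition is:
Bags: B1 = {0, 3, 6, 7, 8}  B2 = {0, 3, 5, 7, 8}  B3 = {0, 1, 3, 7, 8}  B4 = {0, 3, 4, 5, 7}  B5 = {0, 2, 5, 7, 8}
Tree: B1–B2, B2–B3, B2–B4, B2–B5
Every bag has size at most 5, so the width is 5 − 1 = 4 and tw(G) ≤ 4. For the lower bound, the 5 vertices {0, 2, 5, 7, 8} are pairwise adjacent, and any tree decomposition puts a clique entirely inside one bag — forcing width ≥ 4. Therefore the treewidth is 4.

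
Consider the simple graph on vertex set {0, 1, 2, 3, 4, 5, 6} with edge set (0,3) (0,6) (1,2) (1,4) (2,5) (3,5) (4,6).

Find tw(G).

A width-2 tree decomposition is:
Bags: B1 = {0, 4, 6}  B2 = {0, 3, 4}  B3 = {3, 4, 5}  B4 = {2, 4, 5}  B5 = {1, 2, 4}
Tree: B1–B2, B2–B3, B3–B4, B4–B5
The largest bag has 3 vertices, giving width 2; this decomposition certifies tw(G) ≤ 2. The edges 4–6–0–3–5–2–1–4 form a cycle, so G is not a tree and its treewidth is at least 2. The upper and lower bounds meet at 2, so that is the treewidth.

2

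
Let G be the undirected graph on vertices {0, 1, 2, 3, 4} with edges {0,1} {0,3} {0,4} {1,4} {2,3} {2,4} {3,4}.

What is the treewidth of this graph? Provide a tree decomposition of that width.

Every bag has size at most 3, so the width is 3 − 1 = 2 and tw(G) ≤ 2. For the lower bound, the 3 vertices {0, 1, 4} are pairwise adjacent, and any tree decomposition puts a clique entirely inside one bag — forcing width ≥ 2. The upper and lower bounds meet at 2, so that is the treewidth.

Treewidth 2.
Bags: B1 = {2, 3, 4}  B2 = {0, 3, 4}  B3 = {0, 1, 4}
Tree: B1–B2, B2–B3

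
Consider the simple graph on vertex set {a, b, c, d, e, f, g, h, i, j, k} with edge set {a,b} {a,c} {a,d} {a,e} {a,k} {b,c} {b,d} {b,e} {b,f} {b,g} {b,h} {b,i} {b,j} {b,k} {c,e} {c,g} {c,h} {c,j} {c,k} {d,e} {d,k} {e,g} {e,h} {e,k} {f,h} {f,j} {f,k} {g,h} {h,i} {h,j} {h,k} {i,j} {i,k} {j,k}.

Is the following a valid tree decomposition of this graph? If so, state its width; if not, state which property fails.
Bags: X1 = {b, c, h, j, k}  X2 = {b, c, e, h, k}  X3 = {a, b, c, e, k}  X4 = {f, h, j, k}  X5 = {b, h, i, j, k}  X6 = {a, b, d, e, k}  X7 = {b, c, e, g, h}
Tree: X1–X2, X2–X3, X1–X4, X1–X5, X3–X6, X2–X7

No — edge (b,f) lies in no bag.

A tree decomposition must satisfy three properties: every vertex lies in some bag; for every edge, both endpoints lie together in some bag; and for every vertex, the bags containing it form a connected subtree. Here edge (b,f) lies in no bag, so the decomposition is invalid.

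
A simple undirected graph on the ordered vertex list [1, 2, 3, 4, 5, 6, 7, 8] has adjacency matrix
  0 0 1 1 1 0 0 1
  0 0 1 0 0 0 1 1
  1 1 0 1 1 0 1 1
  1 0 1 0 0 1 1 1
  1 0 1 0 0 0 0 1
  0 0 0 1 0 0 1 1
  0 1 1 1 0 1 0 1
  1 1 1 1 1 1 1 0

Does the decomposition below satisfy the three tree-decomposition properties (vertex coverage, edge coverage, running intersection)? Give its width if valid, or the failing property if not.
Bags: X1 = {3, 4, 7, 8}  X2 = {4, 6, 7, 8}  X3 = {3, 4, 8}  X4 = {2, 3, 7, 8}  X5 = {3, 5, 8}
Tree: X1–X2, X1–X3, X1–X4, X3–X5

A tree decomposition must satisfy three properties: every vertex lies in some bag; for every edge, both endpoints lie together in some bag; and for every vertex, the bags containing it form a connected subtree. Here vertex 1 appears in no bag, so the decomposition is invalid.

No — vertex 1 appears in no bag.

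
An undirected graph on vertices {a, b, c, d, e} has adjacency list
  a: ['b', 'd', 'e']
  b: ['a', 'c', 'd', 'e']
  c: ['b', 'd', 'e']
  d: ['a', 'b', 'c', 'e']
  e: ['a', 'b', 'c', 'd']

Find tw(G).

A width-3 tree decomposition is:
Bags: B1 = {b, c, d, e}  B2 = {a, b, d, e}
Tree: B1–B2
Every bag has size at most 4, so the width is 4 − 1 = 3 and tw(G) ≤ 3. On the other hand G contains the 4-clique {b, c, d, e}. A clique must lie in a single bag of any decomposition, so no decomposition can have width below 3. The upper and lower bounds meet at 3, so that is the treewidth.

3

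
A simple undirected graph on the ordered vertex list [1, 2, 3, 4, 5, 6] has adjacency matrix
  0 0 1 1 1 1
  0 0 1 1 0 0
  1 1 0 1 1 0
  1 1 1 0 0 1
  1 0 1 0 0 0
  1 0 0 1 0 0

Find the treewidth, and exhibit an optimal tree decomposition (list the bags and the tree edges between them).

Treewidth 2.
Bags: B1 = {1, 3, 4}  B2 = {1, 3, 5}  B3 = {1, 4, 6}  B4 = {2, 3, 4}
Tree: B1–B2, B1–B3, B1–B4

The largest bag has 3 vertices, giving width 2; this decomposition certifies tw(G) ≤ 2. For the lower bound, the 3 vertices {1, 3, 4} are pairwise adjacent, and any tree decomposition puts a clique entirely inside one bag — forcing width ≥ 2. Combining the bounds, tw(G) = 2.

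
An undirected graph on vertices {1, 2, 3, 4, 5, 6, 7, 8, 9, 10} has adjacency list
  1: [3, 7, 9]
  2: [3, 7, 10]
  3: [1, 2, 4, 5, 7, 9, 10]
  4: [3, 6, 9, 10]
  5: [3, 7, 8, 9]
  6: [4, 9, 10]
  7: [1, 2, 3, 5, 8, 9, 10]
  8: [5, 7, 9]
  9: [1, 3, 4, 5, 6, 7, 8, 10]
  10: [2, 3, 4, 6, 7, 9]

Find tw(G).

A width-3 tree decomposition is:
Bags: B1 = {3, 4, 9, 10}  B2 = {3, 7, 9, 10}  B3 = {3, 5, 7, 9}  B4 = {5, 7, 8, 9}  B5 = {2, 3, 7, 10}  B6 = {4, 6, 9, 10}  B7 = {1, 3, 7, 9}
Tree: B1–B2, B2–B3, B3–B4, B2–B5, B1–B6, B3–B7
Every bag has size at most 4, so the width is 4 − 1 = 3 and tw(G) ≤ 3. Conversely, {5, 7, 8, 9} is a clique of size 4, and the vertices of any clique must share a bag in every tree decomposition; so some bag has ≥ 4 vertices and tw(G) ≥ 3. The upper and lower bounds meet at 3, so that is the treewidth.

3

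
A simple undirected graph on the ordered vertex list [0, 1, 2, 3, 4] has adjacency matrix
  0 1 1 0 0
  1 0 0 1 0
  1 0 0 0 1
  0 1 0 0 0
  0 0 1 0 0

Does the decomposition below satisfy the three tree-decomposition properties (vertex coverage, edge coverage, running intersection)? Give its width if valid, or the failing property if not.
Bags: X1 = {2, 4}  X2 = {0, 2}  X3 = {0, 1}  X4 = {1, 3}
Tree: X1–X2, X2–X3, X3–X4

Yes; width 1.

Vertex coverage: the bags together contain {0, 1, 2, 3, 4}, the full vertex set. Edge coverage: each edge of G has both endpoints in at least one bag. Running intersection: for every vertex, the bags containing it form a connected subtree. All three properties hold, so this is a valid tree decomposition of width max|bag| − 1 = 1, and hence tw(G) ≤ 1.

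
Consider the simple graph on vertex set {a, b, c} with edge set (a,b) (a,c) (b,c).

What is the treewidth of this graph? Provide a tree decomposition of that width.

With just one bag of size 3, the width is 3 − 1 = 2, so tw(G) ≤ 2. Conversely, {a, b, c} is a clique of size 3, and the vertices of any clique must share a bag in every tree decomposition; so some bag has ≥ 3 vertices and tw(G) ≥ 2. The upper and lower bounds meet at 2, so that is the treewidth.

Treewidth 2.
One optimal decomposition is:
Bags: B1 = {a, b, c}
Tree: (single bag)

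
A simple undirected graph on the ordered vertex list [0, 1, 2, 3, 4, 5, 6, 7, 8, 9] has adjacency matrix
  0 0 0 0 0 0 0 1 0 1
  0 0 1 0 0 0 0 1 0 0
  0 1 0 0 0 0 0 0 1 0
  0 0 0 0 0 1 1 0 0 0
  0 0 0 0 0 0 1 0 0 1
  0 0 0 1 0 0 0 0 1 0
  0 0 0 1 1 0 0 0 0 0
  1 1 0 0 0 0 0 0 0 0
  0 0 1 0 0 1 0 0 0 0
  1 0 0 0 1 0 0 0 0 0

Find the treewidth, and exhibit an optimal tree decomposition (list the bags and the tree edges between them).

Every bag has size at most 3, so the width is 3 − 1 = 2 and tw(G) ≤ 2. The edges 5–8–2–1–7–0–9–4–6–3–5 form a cycle, so G is not a tree and its treewidth is at least 2. Combining the bounds, tw(G) = 2.

Treewidth 2.
One such decomposition:
Bags: B1 = {2, 5, 8}  B2 = {1, 2, 5}  B3 = {1, 5, 7}  B4 = {0, 5, 7}  B5 = {0, 5, 9}  B6 = {4, 5, 9}  B7 = {4, 5, 6}  B8 = {3, 5, 6}
Tree: B1–B2, B2–B3, B3–B4, B4–B5, B5–B6, B6–B7, B7–B8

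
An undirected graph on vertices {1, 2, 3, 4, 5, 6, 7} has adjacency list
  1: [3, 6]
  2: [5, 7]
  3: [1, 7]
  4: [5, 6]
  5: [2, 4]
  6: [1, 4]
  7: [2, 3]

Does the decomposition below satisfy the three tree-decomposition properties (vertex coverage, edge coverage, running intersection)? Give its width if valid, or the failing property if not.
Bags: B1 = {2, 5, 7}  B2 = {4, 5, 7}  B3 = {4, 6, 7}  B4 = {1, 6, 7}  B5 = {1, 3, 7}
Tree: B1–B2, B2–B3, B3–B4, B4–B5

Yes; width 2.

Vertex coverage: the bags together contain {1, 2, 3, 4, 5, 6, 7}, the full vertex set. Edge coverage: each edge of G has both endpoints in at least one bag. Running intersection: for every vertex, the bags containing it form a connected subtree. All three properties hold, so this is a valid tree decomposition of width max|bag| − 1 = 2, and hence tw(G) ≤ 2.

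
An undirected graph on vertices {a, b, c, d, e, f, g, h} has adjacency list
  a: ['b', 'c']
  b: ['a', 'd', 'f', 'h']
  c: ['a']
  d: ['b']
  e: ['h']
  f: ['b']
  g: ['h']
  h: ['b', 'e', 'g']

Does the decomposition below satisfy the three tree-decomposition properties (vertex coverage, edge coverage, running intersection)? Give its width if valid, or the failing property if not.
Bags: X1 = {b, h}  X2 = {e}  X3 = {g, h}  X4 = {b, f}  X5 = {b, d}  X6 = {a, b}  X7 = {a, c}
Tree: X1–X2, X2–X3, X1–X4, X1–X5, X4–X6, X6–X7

No — edge (h,e) lies in no bag.

A tree decomposition must satisfy three properties: every vertex lies in some bag; for every edge, both endpoints lie together in some bag; and for every vertex, the bags containing it form a connected subtree. Here edge (h,e) lies in no bag, so the decomposition is invalid.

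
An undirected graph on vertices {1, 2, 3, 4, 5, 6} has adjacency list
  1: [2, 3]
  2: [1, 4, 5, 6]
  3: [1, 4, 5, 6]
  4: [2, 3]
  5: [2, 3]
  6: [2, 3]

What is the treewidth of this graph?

A width-2 tree decomposition is:
Bags: B1 = {2, 3, 5}  B2 = {2, 3, 4}  B3 = {2, 3, 6}  B4 = {1, 2, 3}
Tree: B1–B2, B2–B3, B3–B4
Every bag has size at most 3, so the width is 3 − 1 = 2 and tw(G) ≤ 2. Since 5–2–4–3–5 is a cycle in G, G is not acyclic. Forests are exactly the graphs of treewidth ≤ 1, so tw(G) ≥ 2. The upper and lower bounds meet at 2, so that is the treewidth.

2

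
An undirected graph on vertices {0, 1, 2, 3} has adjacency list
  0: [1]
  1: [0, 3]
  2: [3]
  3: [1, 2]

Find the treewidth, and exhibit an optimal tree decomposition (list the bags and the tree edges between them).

Each bag holds 2 vertices, so the decomposition has width 1, which upper-bounds the treewidth. Any graph with an edge has treewidth ≥ 1, and G has the edge 1–3. Combining the bounds, tw(G) = 1.

Treewidth 1.
One such decomposition:
Bags: B1 = {1, 3}  B2 = {0, 1}  B3 = {2, 3}
Tree: B1–B2, B1–B3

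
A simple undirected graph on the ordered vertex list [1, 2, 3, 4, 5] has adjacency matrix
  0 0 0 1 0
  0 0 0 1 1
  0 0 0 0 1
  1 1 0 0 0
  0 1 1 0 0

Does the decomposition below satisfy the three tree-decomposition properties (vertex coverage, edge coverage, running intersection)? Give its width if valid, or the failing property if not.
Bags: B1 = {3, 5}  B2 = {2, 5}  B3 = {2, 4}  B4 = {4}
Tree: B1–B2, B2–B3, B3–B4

A tree decomposition must satisfy three properties: every vertex lies in some bag; for every edge, both endpoints lie together in some bag; and for every vertex, the bags containing it form a connected subtree. Here vertex 1 appears in no bag, so the decomposition is invalid.

No — vertex 1 appears in no bag.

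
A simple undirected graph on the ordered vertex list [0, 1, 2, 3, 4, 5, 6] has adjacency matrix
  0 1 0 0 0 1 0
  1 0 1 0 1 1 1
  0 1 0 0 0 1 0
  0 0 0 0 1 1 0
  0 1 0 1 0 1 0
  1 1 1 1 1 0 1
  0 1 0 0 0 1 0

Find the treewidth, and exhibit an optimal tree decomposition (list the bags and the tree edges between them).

Treewidth 2.
Bags: B1 = {3, 4, 5}  B2 = {1, 4, 5}  B3 = {0, 1, 5}  B4 = {1, 2, 5}  B5 = {1, 5, 6}
Tree: B1–B2, B2–B3, B2–B4, B3–B5

Every bag has size at most 3, so the width is 3 − 1 = 2 and tw(G) ≤ 2. For the lower bound, the 3 vertices {0, 1, 5} are pairwise adjacent, and any tree decomposition puts a clique entirely inside one bag — forcing width ≥ 2. Combining the bounds, tw(G) = 2.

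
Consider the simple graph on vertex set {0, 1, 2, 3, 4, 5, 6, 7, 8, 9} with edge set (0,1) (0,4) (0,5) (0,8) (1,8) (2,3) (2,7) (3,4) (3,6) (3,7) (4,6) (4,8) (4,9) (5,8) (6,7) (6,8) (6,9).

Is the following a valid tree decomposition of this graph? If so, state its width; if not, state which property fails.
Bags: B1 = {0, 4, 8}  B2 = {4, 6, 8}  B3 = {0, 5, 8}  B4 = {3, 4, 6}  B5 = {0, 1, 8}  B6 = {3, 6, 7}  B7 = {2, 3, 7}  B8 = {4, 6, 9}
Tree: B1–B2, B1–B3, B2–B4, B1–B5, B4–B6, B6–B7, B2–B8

Every vertex of G appears in some bag (union = {0, 1, 2, 3, 4, 5, 6, 7, 8, 9}); every edge is covered by a bag; and for each vertex v the set of bags containing v is connected in the bag tree. The decomposition is therefore valid. The largest bag has 3 vertices, so the width is 2.

Yes; width 2.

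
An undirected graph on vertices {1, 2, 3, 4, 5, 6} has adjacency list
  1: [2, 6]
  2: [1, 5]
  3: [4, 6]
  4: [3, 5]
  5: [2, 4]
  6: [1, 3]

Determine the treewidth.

A width-2 tree decomposition is:
Bags: B1 = {3, 4, 6}  B2 = {1, 4, 6}  B3 = {1, 2, 4}  B4 = {2, 4, 5}
Tree: B1–B2, B2–B3, B3–B4
Every bag has size at most 3, so the width is 3 − 1 = 2 and tw(G) ≤ 2. For the lower bound, G contains the cycle 4–3–6–1–2–5–4, so G is not a forest; only forests have treewidth ≤ 1, hence tw(G) ≥ 2. Combining the bounds, tw(G) = 2.

2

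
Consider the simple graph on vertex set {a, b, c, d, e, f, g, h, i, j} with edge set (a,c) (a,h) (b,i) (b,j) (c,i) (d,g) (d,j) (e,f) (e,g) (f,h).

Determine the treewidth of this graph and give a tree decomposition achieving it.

Treewidth 2.
One optimal decomposition is:
Bags: B1 = {a, f, h}  B2 = {a, c, f}  B3 = {c, f, i}  B4 = {b, f, i}  B5 = {b, f, j}  B6 = {d, f, j}  B7 = {d, f, g}  B8 = {e, f, g}
Tree: B1–B2, B2–B3, B3–B4, B4–B5, B5–B6, B6–B7, B7–B8

Each bag holds 3 vertices, so the decomposition has width 2, which upper-bounds the treewidth. For the lower bound, G contains the cycle f–h–a–c–i–b–j–d–g–e–f, so G is not a forest; only forests have treewidth ≤ 1, hence tw(G) ≥ 2. Therefore the treewidth is 2.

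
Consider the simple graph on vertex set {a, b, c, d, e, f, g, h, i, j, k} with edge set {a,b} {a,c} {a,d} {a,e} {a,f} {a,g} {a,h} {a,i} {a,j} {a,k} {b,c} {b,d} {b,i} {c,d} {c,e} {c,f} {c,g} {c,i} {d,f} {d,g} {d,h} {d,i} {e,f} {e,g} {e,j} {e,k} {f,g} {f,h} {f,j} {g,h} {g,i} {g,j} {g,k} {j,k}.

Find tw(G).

A width-4 tree decomposition is:
Bags: B1 = {a, c, e, f, g}  B2 = {a, e, f, g, j}  B3 = {a, e, g, j, k}  B4 = {a, c, d, f, g}  B5 = {a, c, d, g, i}  B6 = {a, b, c, d, i}  B7 = {a, d, f, g, h}
Tree: B1–B2, B2–B3, B1–B4, B4–B5, B5–B6, B4–B7
Every bag has size at most 5, so the width is 5 − 1 = 4 and tw(G) ≤ 4. Conversely, {a, d, f, g, h} is a clique of size 5, and the vertices of any clique must share a bag in every tree decomposition; so some bag has ≥ 5 vertices and tw(G) ≥ 4. Combining the bounds, tw(G) = 4.

4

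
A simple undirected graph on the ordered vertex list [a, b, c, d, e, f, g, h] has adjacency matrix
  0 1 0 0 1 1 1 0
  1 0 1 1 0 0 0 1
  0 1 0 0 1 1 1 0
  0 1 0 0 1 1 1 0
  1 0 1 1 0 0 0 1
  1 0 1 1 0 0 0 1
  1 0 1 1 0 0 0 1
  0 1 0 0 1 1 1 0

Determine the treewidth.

4

A width-4 tree decomposition is:
Bags: B1 = {b, d, e, f, g}  B2 = {b, e, f, g, h}  B3 = {a, b, e, f, g}  B4 = {b, c, e, f, g}
Tree: B1–B2, B2–B3, B3–B4
The largest bag has 5 vertices, giving width 4; this decomposition certifies tw(G) ≤ 4. For the lower bound: the 5 vertex sets {d,f}, {b,h}, {a,e}, {g}, {c} are disjoint, each induces a connected subgraph, and every pair is joined by at least one edge of G. Contracting each set to a single vertex therefore yields K_{5} as a minor, and since treewidth is minor-monotone, tw(G) ≥ tw(K_{5}) = 4. Combining the bounds, tw(G) = 4.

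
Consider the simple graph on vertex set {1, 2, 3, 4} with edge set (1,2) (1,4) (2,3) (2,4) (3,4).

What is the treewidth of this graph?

2

A width-2 tree decomposition is:
Bags: B1 = {1, 2, 4}  B2 = {2, 3, 4}
Tree: B1–B2
Every bag has size at most 3, so the width is 3 − 1 = 2 and tw(G) ≤ 2. For the lower bound, the 3 vertices {1, 2, 4} are pairwise adjacent, and any tree decomposition puts a clique entirely inside one bag — forcing width ≥ 2. Combining the bounds, tw(G) = 2.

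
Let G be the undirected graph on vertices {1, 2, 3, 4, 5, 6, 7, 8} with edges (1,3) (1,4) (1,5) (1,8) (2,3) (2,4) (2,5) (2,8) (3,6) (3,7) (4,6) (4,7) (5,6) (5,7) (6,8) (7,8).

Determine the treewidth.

A width-4 tree decomposition is:
Bags: B1 = {3, 4, 5, 7, 8}  B2 = {1, 3, 4, 5, 8}  B3 = {3, 4, 5, 6, 8}  B4 = {2, 3, 4, 5, 8}
Tree: B1–B2, B2–B3, B3–B4
Every bag has size at most 5, so the width is 5 − 1 = 4 and tw(G) ≤ 4. For the lower bound: the 5 vertex sets {3,7}, {1,4}, {6,8}, {5}, {2} are disjoint, each induces a connected subgraph, and every pair is joined by at least one edge of G. Contracting each set to a single vertex therefore yields K_{5} as a minor, and since treewidth is minor-monotone, tw(G) ≥ tw(K_{5}) = 4. Therefore the treewidth is 4.

4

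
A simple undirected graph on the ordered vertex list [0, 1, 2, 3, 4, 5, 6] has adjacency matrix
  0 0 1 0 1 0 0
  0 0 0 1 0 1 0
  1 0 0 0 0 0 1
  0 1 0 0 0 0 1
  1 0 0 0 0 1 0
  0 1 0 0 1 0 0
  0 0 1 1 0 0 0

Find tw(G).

2

A width-2 tree decomposition is:
Bags: B1 = {1, 4, 5}  B2 = {0, 1, 4}  B3 = {0, 1, 2}  B4 = {1, 2, 6}  B5 = {1, 3, 6}
Tree: B1–B2, B2–B3, B3–B4, B4–B5
Each bag holds 3 vertices, so the decomposition has width 2, which upper-bounds the treewidth. Since 1–5–4–0–2–6–3–1 is a cycle in G, G is not acyclic. Forests are exactly the graphs of treewidth ≤ 1, so tw(G) ≥ 2. Combining the bounds, tw(G) = 2.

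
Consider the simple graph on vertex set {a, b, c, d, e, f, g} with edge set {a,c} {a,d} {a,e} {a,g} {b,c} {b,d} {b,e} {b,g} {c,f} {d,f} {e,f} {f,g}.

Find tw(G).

A width-3 tree decomposition is:
Bags: B1 = {a, b, c, f}  B2 = {a, b, f, g}  B3 = {a, b, e, f}  B4 = {a, b, d, f}
Tree: B1–B2, B2–B3, B3–B4
Every bag has size at most 4, so the width is 4 − 1 = 3 and tw(G) ≤ 3. For the lower bound: the 4 vertex sets {c,f}, {b,g}, {a}, {e} are disjoint, each induces a connected subgraph, and every pair is joined by at least one edge of G. Contracting each set to a single vertex therefore yields K_{4} as a minor, and since treewidth is minor-monotone, tw(G) ≥ tw(K_{4}) = 3. Hence tw(G) = 3 exactly.

3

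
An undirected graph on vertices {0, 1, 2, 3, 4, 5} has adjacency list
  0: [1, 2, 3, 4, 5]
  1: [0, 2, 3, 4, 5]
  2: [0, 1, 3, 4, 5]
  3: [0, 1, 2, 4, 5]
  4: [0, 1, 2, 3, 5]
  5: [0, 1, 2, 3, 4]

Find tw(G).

5

A width-5 tree decomposition is:
Bags: B1 = {0, 1, 2, 3, 4, 5}
Tree: (single bag)
A single bag containing all 6 vertices is trivially a valid decomposition of width 5. For the lower bound, the 6 vertices {0, 1, 2, 3, 4, 5} are pairwise adjacent, and any tree decomposition puts a clique entirely inside one bag — forcing width ≥ 5. Combining the bounds, tw(G) = 5.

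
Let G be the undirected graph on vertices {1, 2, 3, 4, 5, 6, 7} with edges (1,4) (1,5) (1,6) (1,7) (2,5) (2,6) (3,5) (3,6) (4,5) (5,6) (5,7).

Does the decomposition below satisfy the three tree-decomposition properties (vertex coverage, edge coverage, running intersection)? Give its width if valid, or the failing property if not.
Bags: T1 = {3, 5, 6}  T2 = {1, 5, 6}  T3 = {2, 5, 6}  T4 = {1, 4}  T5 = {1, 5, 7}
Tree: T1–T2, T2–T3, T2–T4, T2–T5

No — edge (5,4) lies in no bag.

A tree decomposition must satisfy three properties: every vertex lies in some bag; for every edge, both endpoints lie together in some bag; and for every vertex, the bags containing it form a connected subtree. Here edge (5,4) lies in no bag, so the decomposition is invalid.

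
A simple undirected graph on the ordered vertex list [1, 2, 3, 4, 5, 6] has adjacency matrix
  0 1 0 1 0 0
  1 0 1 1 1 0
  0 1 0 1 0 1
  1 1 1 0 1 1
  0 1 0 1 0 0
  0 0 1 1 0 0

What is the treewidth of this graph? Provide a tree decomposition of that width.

Treewidth 2.
Bags: B1 = {3, 4, 6}  B2 = {2, 3, 4}  B3 = {1, 2, 4}  B4 = {2, 4, 5}
Tree: B1–B2, B2–B3, B2–B4

Every bag has size at most 3, so the width is 3 − 1 = 2 and tw(G) ≤ 2. Conversely, {1, 2, 4} is a clique of size 3, and the vertices of any clique must share a bag in every tree decomposition; so some bag has ≥ 3 vertices and tw(G) ≥ 2. Therefore the treewidth is 2.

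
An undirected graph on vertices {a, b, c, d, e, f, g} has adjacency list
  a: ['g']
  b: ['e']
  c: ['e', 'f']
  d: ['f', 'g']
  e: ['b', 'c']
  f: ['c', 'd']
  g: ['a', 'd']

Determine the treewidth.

1

A width-1 tree decomposition is:
Bags: B1 = {b, e}  B2 = {c, e}  B3 = {c, f}  B4 = {d, f}  B5 = {d, g}  B6 = {a, g}
Tree: B1–B2, B2–B3, B3–B4, B4–B5, B5–B6
Each bag holds 2 vertices, so the decomposition has width 1, which upper-bounds the treewidth. G has an edge, so its treewidth is at least 1. Therefore the treewidth is 1.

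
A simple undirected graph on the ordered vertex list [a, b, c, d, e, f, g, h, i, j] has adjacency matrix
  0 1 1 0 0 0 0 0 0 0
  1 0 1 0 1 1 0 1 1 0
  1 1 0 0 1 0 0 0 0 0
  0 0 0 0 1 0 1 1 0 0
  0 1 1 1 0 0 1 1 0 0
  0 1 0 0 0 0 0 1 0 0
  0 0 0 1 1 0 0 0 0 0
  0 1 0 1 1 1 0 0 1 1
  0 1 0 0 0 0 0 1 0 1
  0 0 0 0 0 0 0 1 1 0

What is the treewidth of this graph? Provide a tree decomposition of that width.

Treewidth 2.
One optimal decomposition is:
Bags: B1 = {d, e, h}  B2 = {b, e, h}  B3 = {d, e, g}  B4 = {b, f, h}  B5 = {b, c, e}  B6 = {b, h, i}  B7 = {a, b, c}  B8 = {h, i, j}
Tree: B1–B2, B1–B3, B2–B4, B2–B5, B4–B6, B5–B7, B6–B8

Each bag holds 3 vertices, so the decomposition has width 2, which upper-bounds the treewidth. Conversely, {d, e, g} is a clique of size 3, and the vertices of any clique must share a bag in every tree decomposition; so some bag has ≥ 3 vertices and tw(G) ≥ 2. Therefore the treewidth is 2.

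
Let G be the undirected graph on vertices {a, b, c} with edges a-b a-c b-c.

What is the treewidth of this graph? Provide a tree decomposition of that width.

A single bag containing all 3 vertices is trivially a valid decomposition of width 2. Conversely, {a, b, c} is a clique of size 3, and the vertices of any clique must share a bag in every tree decomposition; so some bag has ≥ 3 vertices and tw(G) ≥ 2. The upper and lower bounds meet at 2, so that is the treewidth.

Treewidth 2.
One such decomposition:
Bags: B1 = {a, b, c}
Tree: (single bag)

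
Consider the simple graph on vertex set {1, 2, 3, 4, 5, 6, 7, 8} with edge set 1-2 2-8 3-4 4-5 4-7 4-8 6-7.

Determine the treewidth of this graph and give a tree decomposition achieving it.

Treewidth 1.
One optimal decomposition is:
Bags: B1 = {3, 4}  B2 = {4, 7}  B3 = {4, 8}  B4 = {4, 5}  B5 = {2, 8}  B6 = {1, 2}  B7 = {6, 7}
Tree: B1–B2, B1–B3, B3–B4, B3–B5, B5–B6, B2–B7

Every bag has size at most 2, so the width is 2 − 1 = 1 and tw(G) ≤ 1. Since G has at least one edge (e.g. 3–4), it is not an edgeless graph, so tw(G) ≥ 1. Therefore the treewidth is 1.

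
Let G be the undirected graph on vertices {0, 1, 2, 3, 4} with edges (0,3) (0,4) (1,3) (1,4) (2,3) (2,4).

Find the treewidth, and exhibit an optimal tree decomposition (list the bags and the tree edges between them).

Treewidth 2.
One such decomposition:
Bags: B1 = {1, 3, 4}  B2 = {0, 3, 4}  B3 = {2, 3, 4}
Tree: B1–B2, B2–B3

Every bag has size at most 3, so the width is 3 − 1 = 2 and tw(G) ≤ 2. The edges 1–3–0–4–1 form a cycle, so G is not a tree and its treewidth is at least 2. Therefore the treewidth is 2.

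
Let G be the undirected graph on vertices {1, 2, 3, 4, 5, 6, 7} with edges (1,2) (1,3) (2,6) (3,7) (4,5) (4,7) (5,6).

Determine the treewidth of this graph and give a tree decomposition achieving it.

Each bag holds 3 vertices, so the decomposition has width 2, which upper-bounds the treewidth. Since 7–4–5–6–2–1–3–7 is a cycle in G, G is not acyclic. Forests are exactly the graphs of treewidth ≤ 1, so tw(G) ≥ 2. Hence tw(G) = 2 exactly.

Treewidth 2.
One optimal decomposition is:
Bags: B1 = {4, 5, 7}  B2 = {5, 6, 7}  B3 = {2, 6, 7}  B4 = {1, 2, 7}  B5 = {1, 3, 7}
Tree: B1–B2, B2–B3, B3–B4, B4–B5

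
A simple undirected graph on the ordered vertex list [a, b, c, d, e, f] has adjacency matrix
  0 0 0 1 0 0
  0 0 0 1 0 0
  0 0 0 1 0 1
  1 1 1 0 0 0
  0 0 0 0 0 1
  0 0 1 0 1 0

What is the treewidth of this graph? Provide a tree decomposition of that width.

Treewidth 1.
One such decomposition:
Bags: B1 = {c, f}  B2 = {c, d}  B3 = {b, d}  B4 = {a, d}  B5 = {e, f}
Tree: B1–B2, B2–B3, B3–B4, B1–B5

Every bag has size at most 2, so the width is 2 − 1 = 1 and tw(G) ≤ 1. Since G has at least one edge (e.g. c–f), it is not an edgeless graph, so tw(G) ≥ 1. Hence tw(G) = 1 exactly.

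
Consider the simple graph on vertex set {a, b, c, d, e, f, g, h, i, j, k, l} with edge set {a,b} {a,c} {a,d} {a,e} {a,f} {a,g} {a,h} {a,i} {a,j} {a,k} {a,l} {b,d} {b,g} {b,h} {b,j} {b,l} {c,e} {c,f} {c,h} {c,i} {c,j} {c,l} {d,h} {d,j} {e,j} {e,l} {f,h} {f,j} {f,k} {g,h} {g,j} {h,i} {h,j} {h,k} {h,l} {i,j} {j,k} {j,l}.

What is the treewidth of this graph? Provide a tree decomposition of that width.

Each bag holds 5 vertices, so the decomposition has width 4, which upper-bounds the treewidth. On the other hand G contains the 5-clique {a, c, e, j, l}. A clique must lie in a single bag of any decomposition, so no decomposition can have width below 4. Hence tw(G) = 4 exactly.

Treewidth 4.
Bags: B1 = {a, c, h, j, l}  B2 = {a, c, h, i, j}  B3 = {a, b, h, j, l}  B4 = {a, c, e, j, l}  B5 = {a, b, g, h, j}  B6 = {a, c, f, h, j}  B7 = {a, b, d, h, j}  B8 = {a, f, h, j, k}
Tree: B1–B2, B1–B3, B1–B4, B3–B5, B2–B6, B3–B7, B6–B8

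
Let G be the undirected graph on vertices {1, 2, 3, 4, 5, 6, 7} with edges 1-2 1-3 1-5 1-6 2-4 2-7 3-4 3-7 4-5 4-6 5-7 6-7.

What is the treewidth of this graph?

A width-3 tree decomposition is:
Bags: B1 = {1, 4, 6, 7}  B2 = {1, 3, 4, 7}  B3 = {1, 2, 4, 7}  B4 = {1, 4, 5, 7}
Tree: B1–B2, B2–B3, B3–B4
The largest bag has 4 vertices, giving width 3; this decomposition certifies tw(G) ≤ 3. For the lower bound: the 4 vertex sets {4,6}, {3,7}, {1}, {2} are disjoint, each induces a connected subgraph, and every pair is joined by at least one edge of G. Contracting each set to a single vertex therefore yields K_{4} as a minor, and since treewidth is minor-monotone, tw(G) ≥ tw(K_{4}) = 3. Hence tw(G) = 3 exactly.

3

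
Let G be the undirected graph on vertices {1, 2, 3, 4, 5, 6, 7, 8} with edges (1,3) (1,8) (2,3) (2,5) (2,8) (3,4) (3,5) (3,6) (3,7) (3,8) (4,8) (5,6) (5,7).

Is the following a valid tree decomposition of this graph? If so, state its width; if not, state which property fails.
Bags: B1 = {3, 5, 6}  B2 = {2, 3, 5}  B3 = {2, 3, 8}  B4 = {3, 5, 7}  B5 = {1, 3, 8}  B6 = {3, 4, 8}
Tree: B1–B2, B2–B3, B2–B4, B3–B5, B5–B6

Yes; width 2.

Checking the three conditions: (i) the bags cover all of {1, 2, 3, 4, 5, 6, 7, 8}; (ii) for each edge, some bag contains both endpoints; (iii) the bags containing any fixed vertex form a subtree. All hold, so the decomposition is valid with width 3 − 1 = 2.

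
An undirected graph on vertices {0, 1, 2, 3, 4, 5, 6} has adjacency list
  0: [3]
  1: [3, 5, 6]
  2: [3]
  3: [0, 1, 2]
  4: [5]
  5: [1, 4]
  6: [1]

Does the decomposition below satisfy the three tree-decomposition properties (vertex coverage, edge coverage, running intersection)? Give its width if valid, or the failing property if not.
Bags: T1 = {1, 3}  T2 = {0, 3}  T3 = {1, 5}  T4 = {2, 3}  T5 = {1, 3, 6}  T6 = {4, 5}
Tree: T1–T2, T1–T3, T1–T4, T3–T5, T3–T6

A tree decomposition must satisfy three properties: every vertex lies in some bag; for every edge, both endpoints lie together in some bag; and for every vertex, the bags containing it form a connected subtree. Here bags containing vertex 3 are not connected in the tree, so the decomposition is invalid.

No — bags containing vertex 3 are not connected in the tree.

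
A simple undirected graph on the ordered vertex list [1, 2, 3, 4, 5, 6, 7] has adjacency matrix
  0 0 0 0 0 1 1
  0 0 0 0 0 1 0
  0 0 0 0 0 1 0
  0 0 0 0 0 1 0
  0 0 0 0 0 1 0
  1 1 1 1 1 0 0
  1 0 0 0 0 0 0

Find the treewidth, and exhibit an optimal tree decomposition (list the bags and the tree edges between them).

Every bag has size at most 2, so the width is 2 − 1 = 1 and tw(G) ≤ 1. Since G has at least one edge (e.g. 6–1), it is not an edgeless graph, so tw(G) ≥ 1. Therefore the treewidth is 1.

Treewidth 1.
One optimal decomposition is:
Bags: B1 = {1, 6}  B2 = {1, 7}  B3 = {4, 6}  B4 = {2, 6}  B5 = {3, 6}  B6 = {5, 6}
Tree: B1–B2, B1–B3, B1–B4, B3–B5, B1–B6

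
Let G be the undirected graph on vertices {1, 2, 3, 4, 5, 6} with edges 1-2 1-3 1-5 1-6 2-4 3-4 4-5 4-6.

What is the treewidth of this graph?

A width-2 tree decomposition is:
Bags: B1 = {1, 3, 4}  B2 = {1, 4, 6}  B3 = {1, 4, 5}  B4 = {1, 2, 4}
Tree: B1–B2, B2–B3, B3–B4
Every bag has size at most 3, so the width is 3 − 1 = 2 and tw(G) ≤ 2. The edges 3–4–6–1–3 form a cycle, so G is not a tree and its treewidth is at least 2. Hence tw(G) = 2 exactly.

2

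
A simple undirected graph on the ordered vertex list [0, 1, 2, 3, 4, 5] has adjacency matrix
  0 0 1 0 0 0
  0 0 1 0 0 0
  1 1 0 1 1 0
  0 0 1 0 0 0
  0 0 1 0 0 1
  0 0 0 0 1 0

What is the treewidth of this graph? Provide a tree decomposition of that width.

The largest bag has 2 vertices, giving width 1; this decomposition certifies tw(G) ≤ 1. Since G has at least one edge (e.g. 2–1), it is not an edgeless graph, so tw(G) ≥ 1. Combining the bounds, tw(G) = 1.

Treewidth 1.
One optimal decomposition is:
Bags: B1 = {1, 2}  B2 = {2, 4}  B3 = {4, 5}  B4 = {2, 3}  B5 = {0, 2}
Tree: B1–B2, B2–B3, B1–B4, B2–B5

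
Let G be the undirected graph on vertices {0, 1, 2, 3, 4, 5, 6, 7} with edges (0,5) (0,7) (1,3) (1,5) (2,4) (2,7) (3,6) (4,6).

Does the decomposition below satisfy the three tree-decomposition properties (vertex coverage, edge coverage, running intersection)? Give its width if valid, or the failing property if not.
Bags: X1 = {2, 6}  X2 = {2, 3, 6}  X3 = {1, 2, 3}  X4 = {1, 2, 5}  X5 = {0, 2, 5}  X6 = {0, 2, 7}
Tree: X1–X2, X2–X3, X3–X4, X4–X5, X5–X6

No — vertex 4 appears in no bag.

A tree decomposition must satisfy three properties: every vertex lies in some bag; for every edge, both endpoints lie together in some bag; and for every vertex, the bags containing it form a connected subtree. Here vertex 4 appears in no bag, so the decomposition is invalid.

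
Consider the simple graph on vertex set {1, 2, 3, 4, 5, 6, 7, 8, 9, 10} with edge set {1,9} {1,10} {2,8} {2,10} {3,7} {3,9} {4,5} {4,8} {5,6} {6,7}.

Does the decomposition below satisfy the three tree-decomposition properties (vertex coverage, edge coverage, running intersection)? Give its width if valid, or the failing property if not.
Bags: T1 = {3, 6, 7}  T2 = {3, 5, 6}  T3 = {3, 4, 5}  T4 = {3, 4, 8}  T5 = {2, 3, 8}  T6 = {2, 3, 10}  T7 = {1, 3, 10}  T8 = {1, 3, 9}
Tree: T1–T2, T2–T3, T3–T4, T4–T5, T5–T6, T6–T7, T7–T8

Every vertex of G appears in some bag (union = {1, 2, 3, 4, 5, 6, 7, 8, 9, 10}); every edge is covered by a bag; and for each vertex v the set of bags containing v is connected in the bag tree. The decomposition is therefore valid. The largest bag has 3 vertices, so the width is 2.

Yes; width 2.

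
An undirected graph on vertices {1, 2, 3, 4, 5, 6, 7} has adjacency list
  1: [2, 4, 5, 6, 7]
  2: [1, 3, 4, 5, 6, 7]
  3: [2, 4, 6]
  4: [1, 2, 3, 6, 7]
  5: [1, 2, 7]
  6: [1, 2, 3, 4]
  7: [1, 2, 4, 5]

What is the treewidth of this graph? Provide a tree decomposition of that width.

Treewidth 3.
One optimal decomposition is:
Bags: B1 = {1, 2, 5, 7}  B2 = {1, 2, 4, 7}  B3 = {1, 2, 4, 6}  B4 = {2, 3, 4, 6}
Tree: B1–B2, B2–B3, B3–B4

The largest bag has 4 vertices, giving width 3; this decomposition certifies tw(G) ≤ 3. For the lower bound, the 4 vertices {1, 2, 4, 6} are pairwise adjacent, and any tree decomposition puts a clique entirely inside one bag — forcing width ≥ 3. Hence tw(G) = 3 exactly.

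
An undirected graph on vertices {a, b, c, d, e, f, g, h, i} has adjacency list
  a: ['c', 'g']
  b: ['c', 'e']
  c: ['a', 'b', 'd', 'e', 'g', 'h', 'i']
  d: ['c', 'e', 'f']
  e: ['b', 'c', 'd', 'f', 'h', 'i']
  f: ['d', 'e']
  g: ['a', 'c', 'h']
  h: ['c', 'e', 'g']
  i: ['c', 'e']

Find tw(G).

A width-2 tree decomposition is:
Bags: B1 = {c, e, h}  B2 = {c, e, i}  B3 = {c, d, e}  B4 = {c, g, h}  B5 = {d, e, f}  B6 = {a, c, g}  B7 = {b, c, e}
Tree: B1–B2, B1–B3, B1–B4, B3–B5, B4–B6, B2–B7
The largest bag has 3 vertices, giving width 2; this decomposition certifies tw(G) ≤ 2. Conversely, {c, g, h} is a clique of size 3, and the vertices of any clique must share a bag in every tree decomposition; so some bag has ≥ 3 vertices and tw(G) ≥ 2. Hence tw(G) = 2 exactly.

2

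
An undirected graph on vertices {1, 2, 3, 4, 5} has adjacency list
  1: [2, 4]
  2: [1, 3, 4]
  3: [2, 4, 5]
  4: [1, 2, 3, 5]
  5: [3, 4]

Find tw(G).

2

A width-2 tree decomposition is:
Bags: B1 = {2, 3, 4}  B2 = {1, 2, 4}  B3 = {3, 4, 5}
Tree: B1–B2, B1–B3
Every bag has size at most 3, so the width is 3 − 1 = 2 and tw(G) ≤ 2. Conversely, {1, 2, 4} is a clique of size 3, and the vertices of any clique must share a bag in every tree decomposition; so some bag has ≥ 3 vertices and tw(G) ≥ 2. Combining the bounds, tw(G) = 2.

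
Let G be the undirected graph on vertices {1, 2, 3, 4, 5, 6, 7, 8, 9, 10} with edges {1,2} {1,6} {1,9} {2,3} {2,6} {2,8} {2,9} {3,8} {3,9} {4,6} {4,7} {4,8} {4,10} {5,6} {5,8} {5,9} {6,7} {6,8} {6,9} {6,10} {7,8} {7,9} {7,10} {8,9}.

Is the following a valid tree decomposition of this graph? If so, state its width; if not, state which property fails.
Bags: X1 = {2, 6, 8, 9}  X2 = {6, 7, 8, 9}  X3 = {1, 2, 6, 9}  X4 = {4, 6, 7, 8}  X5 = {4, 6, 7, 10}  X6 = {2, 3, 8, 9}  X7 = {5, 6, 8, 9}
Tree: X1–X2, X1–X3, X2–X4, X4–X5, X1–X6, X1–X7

Checking the three conditions: (i) the bags cover all of {1, 2, 3, 4, 5, 6, 7, 8, 9, 10}; (ii) for each edge, some bag contains both endpoints; (iii) the bags containing any fixed vertex form a subtree. All hold, so the decomposition is valid with width 4 − 1 = 3.

Yes; width 3.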